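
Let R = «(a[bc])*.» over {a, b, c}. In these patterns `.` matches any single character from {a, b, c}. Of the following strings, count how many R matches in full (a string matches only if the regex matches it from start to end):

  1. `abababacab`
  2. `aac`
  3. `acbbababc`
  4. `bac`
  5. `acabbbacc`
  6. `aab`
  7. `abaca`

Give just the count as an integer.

1

1 → no match
2 → no match
3 → no match
4 → no match
5 → no match
6 → no match
7 → match
Total matched: 1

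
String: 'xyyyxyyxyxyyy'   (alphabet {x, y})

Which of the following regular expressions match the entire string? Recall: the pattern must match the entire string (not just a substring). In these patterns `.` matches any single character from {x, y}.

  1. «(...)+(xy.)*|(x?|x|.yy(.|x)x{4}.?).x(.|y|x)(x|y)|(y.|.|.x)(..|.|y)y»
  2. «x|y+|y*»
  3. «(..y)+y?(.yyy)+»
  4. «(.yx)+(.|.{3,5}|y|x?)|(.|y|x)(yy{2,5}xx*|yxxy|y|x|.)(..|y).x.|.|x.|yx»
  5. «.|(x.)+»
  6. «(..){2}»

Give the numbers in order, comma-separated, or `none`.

3

1 → no match
2 → no match
3 → match
4 → no match
5 → no match
6 → no match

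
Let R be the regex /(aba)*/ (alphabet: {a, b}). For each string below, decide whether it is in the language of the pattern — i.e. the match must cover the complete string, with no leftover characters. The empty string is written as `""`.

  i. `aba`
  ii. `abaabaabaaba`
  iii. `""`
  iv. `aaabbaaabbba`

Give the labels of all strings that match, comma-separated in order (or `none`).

i, ii, iii

i → match
ii → match
iii → match
iv → no match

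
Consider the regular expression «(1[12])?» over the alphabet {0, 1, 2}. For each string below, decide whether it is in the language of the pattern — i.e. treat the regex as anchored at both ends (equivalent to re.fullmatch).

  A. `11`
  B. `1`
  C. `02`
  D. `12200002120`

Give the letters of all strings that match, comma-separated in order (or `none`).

A

A. `11` → match
B. `1` → no match
C. `02` → no match
D. `12200002120` → no match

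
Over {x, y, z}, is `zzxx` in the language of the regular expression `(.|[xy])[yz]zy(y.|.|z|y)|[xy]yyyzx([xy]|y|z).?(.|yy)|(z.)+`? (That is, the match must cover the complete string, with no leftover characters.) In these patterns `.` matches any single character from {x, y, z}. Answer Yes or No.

No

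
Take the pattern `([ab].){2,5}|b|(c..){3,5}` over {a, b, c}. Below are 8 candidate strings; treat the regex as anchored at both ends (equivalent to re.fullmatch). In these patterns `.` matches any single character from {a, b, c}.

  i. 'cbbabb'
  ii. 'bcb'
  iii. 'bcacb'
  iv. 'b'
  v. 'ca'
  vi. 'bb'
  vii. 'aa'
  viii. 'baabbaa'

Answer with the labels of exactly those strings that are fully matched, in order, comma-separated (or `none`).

i → no match
ii → no match
iii → no match
iv → match
v → no match
vi → no match
vii → no match
viii → no match

iv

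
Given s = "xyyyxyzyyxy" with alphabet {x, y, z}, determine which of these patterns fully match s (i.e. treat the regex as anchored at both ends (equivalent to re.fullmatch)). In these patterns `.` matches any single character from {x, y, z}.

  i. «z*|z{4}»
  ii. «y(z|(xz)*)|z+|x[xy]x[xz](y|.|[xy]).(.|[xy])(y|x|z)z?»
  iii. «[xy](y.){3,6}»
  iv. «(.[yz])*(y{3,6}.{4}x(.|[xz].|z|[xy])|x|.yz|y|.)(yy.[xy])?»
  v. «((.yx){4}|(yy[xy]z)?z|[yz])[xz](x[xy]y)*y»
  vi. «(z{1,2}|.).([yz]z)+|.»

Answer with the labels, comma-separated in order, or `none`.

i → no match
ii → no match
iii → no match
iv → match
v → no match
vi → no match

iv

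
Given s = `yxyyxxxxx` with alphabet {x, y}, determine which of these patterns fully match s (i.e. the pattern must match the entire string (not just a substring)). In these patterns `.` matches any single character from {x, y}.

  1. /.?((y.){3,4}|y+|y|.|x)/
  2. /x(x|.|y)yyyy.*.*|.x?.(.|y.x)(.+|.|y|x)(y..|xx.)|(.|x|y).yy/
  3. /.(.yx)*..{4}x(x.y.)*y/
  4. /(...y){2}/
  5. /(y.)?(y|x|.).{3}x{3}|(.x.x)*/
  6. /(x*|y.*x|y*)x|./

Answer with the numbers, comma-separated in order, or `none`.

1 → no match
2 → match
3 → no match — must end with `y`
4 → no match — must end with `y`
5 → match
6 → match

2, 5, 6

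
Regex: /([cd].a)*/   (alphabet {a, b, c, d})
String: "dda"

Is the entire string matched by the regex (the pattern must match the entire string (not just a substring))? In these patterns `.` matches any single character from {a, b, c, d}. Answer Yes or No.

Yes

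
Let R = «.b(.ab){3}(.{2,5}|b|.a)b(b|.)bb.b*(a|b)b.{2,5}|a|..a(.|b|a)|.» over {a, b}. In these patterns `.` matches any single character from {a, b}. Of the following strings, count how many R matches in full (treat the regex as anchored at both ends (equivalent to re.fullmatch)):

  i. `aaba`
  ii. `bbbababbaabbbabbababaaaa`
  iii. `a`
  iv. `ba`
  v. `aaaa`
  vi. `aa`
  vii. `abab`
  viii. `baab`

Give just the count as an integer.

4

i → no match
ii → no match
iii → match
iv → no match
v → match
vi → no match
vii → match
viii → match
Total matched: 4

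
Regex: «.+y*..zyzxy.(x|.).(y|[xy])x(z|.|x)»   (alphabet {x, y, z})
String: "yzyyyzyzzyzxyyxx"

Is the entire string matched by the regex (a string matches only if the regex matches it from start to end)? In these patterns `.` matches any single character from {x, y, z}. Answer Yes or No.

No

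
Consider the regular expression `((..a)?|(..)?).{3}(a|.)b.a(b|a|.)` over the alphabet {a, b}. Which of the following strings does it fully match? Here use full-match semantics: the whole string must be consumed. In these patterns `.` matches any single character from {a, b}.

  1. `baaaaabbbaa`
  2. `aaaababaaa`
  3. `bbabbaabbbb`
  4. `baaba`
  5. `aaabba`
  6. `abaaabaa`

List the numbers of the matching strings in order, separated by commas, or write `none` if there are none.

1. `baaaaabbbaa` → match
2. `aaaababaaa` → match
3. `bbabbaabbbb` → no match
4. `baaba` → no match
5. `aaabba` → no match
6. `abaaabaa` → no match

1, 2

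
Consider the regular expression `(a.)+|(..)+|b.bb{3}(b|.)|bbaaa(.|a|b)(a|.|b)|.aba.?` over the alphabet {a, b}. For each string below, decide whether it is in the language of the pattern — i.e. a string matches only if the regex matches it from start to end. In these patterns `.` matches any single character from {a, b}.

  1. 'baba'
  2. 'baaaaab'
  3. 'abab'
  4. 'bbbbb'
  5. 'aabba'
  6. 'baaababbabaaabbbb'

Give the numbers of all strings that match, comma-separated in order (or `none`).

1 → match
2 → no match
3 → match
4 → no match
5 → no match
6 → no match

1, 3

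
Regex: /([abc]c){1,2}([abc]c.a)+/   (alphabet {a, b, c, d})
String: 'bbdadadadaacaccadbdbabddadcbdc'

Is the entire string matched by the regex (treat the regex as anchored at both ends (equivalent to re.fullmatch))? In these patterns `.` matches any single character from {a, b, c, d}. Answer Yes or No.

No

Every match must end with 'a', but 'bbdadadadaacaccadbdbabddadcbdc' does not.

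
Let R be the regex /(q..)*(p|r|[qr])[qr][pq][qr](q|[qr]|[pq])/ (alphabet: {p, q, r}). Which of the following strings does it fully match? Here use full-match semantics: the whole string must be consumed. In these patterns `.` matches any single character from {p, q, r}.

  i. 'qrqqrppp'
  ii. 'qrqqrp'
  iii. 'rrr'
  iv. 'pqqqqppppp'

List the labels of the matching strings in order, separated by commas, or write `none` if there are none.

i → no match
ii → no match
iii → no match
iv → no match

none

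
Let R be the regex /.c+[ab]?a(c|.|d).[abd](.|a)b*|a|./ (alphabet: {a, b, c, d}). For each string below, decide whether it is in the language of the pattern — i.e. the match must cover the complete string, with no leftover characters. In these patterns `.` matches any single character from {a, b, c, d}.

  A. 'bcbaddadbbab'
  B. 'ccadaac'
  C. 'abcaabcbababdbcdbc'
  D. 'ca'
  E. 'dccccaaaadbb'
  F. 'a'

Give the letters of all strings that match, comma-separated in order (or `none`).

A → no match
B → match
C → no match
D → no match
E → match
F → match

B, E, F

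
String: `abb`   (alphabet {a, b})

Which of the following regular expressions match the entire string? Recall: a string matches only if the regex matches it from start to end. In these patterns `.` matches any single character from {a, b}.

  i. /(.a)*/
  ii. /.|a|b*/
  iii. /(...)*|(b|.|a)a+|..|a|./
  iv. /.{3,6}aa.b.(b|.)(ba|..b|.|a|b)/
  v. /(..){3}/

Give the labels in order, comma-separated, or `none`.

iii

i → no match
ii → no match
iii → match
iv → no match
v → no match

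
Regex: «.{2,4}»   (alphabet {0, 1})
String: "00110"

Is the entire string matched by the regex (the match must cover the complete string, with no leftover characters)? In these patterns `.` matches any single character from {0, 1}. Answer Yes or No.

No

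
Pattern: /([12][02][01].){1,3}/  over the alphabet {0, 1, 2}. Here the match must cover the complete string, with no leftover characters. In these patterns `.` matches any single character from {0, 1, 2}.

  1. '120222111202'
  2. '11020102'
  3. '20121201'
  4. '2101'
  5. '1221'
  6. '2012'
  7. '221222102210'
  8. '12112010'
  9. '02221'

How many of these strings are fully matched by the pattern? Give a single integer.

1. '120222111202' → match
2. '11020102' → no match
3. '20121201' → match
4. '2101' → no match
5. '1221' → no match
6. '2012' → match
7. '221222102210' → match
8. '12112010' → match
9. '02221' → no match
Total matched: 5

5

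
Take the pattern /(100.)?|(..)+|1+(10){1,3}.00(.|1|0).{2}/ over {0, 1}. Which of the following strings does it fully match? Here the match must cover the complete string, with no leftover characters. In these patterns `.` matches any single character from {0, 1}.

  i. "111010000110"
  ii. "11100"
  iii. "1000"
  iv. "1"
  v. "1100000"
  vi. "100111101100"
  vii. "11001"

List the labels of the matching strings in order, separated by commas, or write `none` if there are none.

i, iii, vi

i → match
ii → no match
iii → match
iv → no match
v → no match
vi → match
vii → no match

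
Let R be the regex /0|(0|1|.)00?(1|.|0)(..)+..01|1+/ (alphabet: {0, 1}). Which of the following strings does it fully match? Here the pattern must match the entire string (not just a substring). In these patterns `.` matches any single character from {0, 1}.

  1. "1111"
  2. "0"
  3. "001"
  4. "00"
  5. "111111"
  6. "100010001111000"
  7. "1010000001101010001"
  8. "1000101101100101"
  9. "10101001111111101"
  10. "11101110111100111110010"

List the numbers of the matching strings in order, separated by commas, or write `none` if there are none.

1, 2, 5, 7, 8, 9

1 → match
2 → match
3 → no match
4 → no match
5 → match
6 → no match
7 → match
8 → match
9 → match
10 → no match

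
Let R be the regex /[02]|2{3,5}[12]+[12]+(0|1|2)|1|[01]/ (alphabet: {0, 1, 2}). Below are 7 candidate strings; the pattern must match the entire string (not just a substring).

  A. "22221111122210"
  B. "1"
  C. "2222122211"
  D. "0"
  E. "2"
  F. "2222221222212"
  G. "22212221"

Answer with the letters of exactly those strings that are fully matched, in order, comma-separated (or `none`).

A, B, C, D, E, F, G

A → match
B → match
C → match
D → match
E → match
F → match
G → match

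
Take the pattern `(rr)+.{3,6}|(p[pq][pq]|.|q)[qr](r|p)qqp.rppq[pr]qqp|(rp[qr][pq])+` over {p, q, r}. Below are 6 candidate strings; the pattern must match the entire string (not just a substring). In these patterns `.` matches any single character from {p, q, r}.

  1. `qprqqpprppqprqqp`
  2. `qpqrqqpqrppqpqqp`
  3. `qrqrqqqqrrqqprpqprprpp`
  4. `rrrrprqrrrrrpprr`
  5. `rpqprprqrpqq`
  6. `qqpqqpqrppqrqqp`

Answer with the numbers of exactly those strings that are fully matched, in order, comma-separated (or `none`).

5, 6

1 → no match
2 → no match
3 → no match
4 → no match
5 → match
6 → match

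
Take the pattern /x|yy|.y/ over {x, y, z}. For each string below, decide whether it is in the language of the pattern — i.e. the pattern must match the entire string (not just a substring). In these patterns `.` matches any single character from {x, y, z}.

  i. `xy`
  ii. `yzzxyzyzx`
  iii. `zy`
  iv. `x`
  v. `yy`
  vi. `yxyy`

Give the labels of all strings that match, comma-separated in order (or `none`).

i, iii, iv, v

i → match
ii → no match
iii → match
iv → match
v → match
vi → no match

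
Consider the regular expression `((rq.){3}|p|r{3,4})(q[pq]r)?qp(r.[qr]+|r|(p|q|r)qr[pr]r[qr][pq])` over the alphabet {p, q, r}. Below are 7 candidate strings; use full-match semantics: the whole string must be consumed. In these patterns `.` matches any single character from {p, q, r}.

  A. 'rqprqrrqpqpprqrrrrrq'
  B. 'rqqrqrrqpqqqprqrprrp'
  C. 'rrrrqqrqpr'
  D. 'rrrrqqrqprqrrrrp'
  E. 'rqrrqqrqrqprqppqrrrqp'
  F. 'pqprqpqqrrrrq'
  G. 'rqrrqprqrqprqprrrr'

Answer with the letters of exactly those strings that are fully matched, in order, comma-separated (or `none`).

A → no match
B → no match
C. 'rrrrqqrqpr' → match
D → match
E → match
F → match
G → match

C, D, E, F, G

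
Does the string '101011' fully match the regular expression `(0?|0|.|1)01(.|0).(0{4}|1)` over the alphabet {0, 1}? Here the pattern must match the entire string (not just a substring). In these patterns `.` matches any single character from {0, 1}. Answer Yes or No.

Yes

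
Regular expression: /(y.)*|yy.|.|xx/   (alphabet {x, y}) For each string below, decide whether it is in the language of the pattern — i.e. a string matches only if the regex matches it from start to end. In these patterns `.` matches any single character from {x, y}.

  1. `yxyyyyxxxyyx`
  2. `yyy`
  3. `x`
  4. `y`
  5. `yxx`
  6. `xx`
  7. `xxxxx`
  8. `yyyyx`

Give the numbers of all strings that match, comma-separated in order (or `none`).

2, 3, 4, 6

1. `yxyyyyxxxyyx` → no match
2. `yyy` → match
3. `x` → match
4. `y` → match
5. `yxx` → no match
6. `xx` → match
7. `xxxxx` → no match
8. `yyyyx` → no match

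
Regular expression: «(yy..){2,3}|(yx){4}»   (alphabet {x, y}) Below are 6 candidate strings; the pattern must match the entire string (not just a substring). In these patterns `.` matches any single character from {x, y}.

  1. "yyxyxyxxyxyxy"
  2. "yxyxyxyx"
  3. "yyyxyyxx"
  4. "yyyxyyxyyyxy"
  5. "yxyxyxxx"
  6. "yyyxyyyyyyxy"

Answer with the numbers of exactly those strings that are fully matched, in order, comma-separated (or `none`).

2, 3, 4, 6

1 → no match
2. "yxyxyxyx" → match
3. "yyyxyyxx" → match
4. "yyyxyyxyyyxy" → match
5. "yxyxyxxx" → no match
6. "yyyxyyyyyyxy" → match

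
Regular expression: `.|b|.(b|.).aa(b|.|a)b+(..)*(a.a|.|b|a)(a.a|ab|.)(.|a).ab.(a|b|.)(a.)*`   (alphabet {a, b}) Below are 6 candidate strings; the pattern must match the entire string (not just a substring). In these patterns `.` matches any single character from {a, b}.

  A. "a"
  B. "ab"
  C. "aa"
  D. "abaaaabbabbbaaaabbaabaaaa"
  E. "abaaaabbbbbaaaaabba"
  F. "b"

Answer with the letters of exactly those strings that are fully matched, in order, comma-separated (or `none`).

A, D, E, F

A. "a" → match
B. "ab" → no match
C. "aa" → no match
D → match
E → match
F. "b" → match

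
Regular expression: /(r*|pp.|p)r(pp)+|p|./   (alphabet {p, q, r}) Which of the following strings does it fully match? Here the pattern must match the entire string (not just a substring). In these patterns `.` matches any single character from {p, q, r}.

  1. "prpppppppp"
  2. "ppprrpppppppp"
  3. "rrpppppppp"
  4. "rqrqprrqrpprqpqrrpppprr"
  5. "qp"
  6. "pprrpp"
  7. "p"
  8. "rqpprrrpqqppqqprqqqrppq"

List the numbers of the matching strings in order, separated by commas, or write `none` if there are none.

1 → match
2 → no match
3 → match
4 → no match
5 → no match
6 → match
7 → match
8 → no match

1, 3, 6, 7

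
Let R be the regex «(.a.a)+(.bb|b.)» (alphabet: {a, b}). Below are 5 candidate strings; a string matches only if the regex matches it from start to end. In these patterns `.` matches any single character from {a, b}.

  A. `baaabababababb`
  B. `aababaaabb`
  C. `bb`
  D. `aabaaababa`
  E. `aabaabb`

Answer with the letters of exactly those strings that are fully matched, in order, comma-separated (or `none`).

A → match
B → match
C → no match
D → match
E → match

A, B, D, E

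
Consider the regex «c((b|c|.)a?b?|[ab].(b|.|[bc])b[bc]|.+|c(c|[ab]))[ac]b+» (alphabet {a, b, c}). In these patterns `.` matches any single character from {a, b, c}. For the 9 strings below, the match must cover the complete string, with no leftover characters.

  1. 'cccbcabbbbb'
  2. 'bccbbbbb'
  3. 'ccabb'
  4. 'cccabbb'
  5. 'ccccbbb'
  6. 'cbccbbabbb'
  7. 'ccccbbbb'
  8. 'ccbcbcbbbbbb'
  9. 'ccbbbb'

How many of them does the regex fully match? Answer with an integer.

7

1. 'cccbcabbbbb' → match
2. 'bccbbbbb' → no match — must start with 'c'
3. 'ccabb' → match
4. 'cccabbb' → match
5. 'ccccbbb' → match
6. 'cbccbbabbb' → match
7. 'ccccbbbb' → match
8. 'ccbcbcbbbbbb' → match
9. 'ccbbbb' → no match
Total matched: 7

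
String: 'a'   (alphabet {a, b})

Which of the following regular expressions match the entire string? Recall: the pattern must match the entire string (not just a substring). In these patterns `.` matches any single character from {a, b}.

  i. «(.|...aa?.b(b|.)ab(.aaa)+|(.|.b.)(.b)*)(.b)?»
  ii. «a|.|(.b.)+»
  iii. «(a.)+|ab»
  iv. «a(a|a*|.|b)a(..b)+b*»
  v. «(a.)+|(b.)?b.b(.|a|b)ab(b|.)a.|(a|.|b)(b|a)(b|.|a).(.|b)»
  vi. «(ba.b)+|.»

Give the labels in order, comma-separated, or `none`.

i, ii, vi

i → match
ii → match
iii → no match
iv → no match
v → no match
vi → match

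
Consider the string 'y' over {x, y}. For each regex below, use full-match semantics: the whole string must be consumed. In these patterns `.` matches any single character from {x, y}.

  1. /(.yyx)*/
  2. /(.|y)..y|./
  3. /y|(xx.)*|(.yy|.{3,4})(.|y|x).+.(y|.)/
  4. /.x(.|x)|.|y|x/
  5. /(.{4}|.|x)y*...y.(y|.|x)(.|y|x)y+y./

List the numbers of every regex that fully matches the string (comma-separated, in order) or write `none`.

2, 3, 4

1 → no match
2 → match
3 → match
4 → match
5 → no match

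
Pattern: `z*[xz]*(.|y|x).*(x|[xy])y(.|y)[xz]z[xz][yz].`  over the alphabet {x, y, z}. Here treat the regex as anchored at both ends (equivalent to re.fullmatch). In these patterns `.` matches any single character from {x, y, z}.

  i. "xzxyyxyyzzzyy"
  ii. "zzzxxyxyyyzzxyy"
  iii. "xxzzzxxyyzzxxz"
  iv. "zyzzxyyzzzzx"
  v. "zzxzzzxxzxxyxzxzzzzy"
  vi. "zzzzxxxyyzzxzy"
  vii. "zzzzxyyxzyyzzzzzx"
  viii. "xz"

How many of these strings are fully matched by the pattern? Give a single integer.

i → match
ii → match
iii → no match
iv → match
v → no match
vi → match
vii → match
viii → no match
Total matched: 5

5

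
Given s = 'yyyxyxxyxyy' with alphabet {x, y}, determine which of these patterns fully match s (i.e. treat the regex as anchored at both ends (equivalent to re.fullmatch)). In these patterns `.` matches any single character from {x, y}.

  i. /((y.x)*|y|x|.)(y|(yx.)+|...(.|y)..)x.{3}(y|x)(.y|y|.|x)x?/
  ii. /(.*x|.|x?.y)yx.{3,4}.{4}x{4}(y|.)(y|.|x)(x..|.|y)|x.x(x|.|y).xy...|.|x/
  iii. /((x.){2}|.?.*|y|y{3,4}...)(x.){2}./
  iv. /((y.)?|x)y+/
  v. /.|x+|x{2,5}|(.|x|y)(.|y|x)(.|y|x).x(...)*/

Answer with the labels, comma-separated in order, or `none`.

iii

i → no match
ii → no match
iii → match
iv → no match
v → no match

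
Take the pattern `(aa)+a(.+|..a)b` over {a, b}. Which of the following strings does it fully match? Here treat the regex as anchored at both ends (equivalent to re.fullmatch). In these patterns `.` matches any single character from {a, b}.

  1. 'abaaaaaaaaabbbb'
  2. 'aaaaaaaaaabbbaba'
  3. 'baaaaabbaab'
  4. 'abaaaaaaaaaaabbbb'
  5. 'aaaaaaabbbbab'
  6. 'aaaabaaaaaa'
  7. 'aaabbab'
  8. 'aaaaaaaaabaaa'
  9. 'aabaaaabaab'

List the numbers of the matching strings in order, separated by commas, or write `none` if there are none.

1 → no match — must start with 'aa'
2 → no match — must end with 'b'
3. 'baaaaabbaab' → no match — must start with 'aa'
4 → no match — must start with 'aa'
5 → match
6. 'aaaabaaaaaa' → no match — must end with 'b'
7. 'aaabbab' → match
8 → no match — must end with 'b'
9. 'aabaaaabaab' → no match

5, 7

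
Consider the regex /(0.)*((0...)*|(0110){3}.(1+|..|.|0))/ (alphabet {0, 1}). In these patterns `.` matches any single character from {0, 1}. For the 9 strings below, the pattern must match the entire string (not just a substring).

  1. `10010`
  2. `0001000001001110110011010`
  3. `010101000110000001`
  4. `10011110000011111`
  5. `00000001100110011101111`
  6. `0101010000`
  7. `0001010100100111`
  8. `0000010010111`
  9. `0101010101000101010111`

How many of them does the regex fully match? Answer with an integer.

3

1 → no match
2 → no match
3 → no match
4 → no match
5 → no match
6 → match
7 → match
8 → no match
9 → match
Total matched: 3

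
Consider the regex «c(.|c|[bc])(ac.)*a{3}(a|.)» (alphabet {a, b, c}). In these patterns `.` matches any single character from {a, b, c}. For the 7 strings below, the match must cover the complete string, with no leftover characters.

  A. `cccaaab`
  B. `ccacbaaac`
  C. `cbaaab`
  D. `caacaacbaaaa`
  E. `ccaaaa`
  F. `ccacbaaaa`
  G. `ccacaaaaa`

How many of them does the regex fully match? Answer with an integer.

6

A → no match
B → match
C → match
D → match
E → match
F → match
G → match
Total matched: 6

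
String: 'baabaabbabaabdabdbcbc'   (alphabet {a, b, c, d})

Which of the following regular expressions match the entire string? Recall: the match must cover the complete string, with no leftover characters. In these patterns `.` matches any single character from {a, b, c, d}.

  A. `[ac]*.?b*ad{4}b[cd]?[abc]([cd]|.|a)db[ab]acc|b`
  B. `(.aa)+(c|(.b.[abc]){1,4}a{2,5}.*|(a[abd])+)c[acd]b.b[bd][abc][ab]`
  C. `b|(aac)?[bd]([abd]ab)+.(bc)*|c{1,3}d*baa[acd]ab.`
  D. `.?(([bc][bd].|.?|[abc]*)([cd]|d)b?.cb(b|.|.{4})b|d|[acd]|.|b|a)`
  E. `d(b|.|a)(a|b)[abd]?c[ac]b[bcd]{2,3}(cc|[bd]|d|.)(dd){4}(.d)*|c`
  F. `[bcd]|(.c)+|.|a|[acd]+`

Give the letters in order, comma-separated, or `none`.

A → no match
B → no match
C → match
D → no match
E → no match
F → no match

C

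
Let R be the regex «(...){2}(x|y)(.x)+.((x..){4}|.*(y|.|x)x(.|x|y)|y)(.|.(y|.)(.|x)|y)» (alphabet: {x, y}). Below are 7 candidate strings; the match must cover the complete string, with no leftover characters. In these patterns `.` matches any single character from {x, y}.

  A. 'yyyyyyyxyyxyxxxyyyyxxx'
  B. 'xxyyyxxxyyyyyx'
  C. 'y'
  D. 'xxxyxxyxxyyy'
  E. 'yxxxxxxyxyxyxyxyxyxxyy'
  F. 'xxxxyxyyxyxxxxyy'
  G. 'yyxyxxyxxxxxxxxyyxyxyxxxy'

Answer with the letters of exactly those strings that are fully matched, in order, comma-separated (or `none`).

D, E, F, G

A → no match
B → no match
C → no match
D → match
E → match
F → match
G → match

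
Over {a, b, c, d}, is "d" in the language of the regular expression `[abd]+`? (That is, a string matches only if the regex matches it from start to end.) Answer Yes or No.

Yes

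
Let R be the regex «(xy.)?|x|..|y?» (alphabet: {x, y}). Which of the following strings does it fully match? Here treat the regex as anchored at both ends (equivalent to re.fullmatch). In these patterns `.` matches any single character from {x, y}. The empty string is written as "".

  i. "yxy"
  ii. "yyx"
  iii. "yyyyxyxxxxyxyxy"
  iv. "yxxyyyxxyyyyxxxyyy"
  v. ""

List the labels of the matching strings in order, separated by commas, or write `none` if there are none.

i → no match
ii → no match
iii → no match
iv → no match
v → match

v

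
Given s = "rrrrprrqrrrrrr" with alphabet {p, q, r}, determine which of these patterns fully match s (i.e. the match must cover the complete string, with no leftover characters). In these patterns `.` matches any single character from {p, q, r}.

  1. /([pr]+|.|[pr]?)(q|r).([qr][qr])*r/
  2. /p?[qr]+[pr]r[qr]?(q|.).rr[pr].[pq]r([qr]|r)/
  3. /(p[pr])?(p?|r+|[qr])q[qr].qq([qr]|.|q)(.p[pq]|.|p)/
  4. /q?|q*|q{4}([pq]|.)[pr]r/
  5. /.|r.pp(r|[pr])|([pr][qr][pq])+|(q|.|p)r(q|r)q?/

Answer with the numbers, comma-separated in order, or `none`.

1

1 → match
2 → no match
3 → no match
4 → no match
5 → no match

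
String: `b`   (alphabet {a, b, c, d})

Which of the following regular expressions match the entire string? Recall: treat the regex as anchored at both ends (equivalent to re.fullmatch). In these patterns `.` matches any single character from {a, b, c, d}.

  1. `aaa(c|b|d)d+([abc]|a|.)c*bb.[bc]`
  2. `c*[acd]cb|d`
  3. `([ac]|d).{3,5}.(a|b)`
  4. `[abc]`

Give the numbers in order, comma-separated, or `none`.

4

1 → no match — must start with `aaa`
2 → no match
3 → no match
4 → match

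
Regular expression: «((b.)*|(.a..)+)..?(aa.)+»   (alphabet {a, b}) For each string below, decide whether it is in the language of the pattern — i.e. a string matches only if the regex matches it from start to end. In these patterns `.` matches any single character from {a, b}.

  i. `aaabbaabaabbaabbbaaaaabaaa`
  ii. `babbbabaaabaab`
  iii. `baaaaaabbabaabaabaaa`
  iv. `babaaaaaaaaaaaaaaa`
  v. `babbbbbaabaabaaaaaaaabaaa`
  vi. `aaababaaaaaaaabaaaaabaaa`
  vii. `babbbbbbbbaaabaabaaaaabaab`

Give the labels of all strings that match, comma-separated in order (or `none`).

i → match
ii → match
iii → match
iv → match
v → match
vi → match
vii → match

i, ii, iii, iv, v, vi, vii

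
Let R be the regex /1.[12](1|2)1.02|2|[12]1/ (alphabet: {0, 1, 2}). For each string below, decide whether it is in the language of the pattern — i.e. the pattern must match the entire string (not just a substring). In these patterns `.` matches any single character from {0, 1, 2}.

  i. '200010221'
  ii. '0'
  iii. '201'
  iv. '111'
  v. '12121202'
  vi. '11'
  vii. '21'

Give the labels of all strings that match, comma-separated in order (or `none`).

v, vi, vii

i. '200010221' → no match
ii. '0' → no match
iii. '201' → no match
iv. '111' → no match
v. '12121202' → match
vi. '11' → match
vii. '21' → match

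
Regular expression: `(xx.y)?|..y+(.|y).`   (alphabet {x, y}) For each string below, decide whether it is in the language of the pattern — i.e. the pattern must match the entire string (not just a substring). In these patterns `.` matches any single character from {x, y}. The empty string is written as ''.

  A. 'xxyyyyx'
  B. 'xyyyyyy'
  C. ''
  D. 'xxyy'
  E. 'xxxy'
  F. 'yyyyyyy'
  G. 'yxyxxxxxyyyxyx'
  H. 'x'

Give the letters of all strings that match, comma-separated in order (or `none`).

A → match
B → match
C → match
D → match
E → match
F → match
G → no match
H → no match

A, B, C, D, E, F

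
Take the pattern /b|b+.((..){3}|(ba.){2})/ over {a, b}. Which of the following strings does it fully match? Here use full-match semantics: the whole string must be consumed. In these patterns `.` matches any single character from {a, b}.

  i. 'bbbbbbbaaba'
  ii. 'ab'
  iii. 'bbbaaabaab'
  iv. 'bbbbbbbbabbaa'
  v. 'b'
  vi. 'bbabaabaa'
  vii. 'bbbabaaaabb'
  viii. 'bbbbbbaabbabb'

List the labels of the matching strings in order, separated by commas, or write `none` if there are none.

i, iii, iv, v, vi, viii

i → match
ii → no match — must start with 'b'
iii → match
iv → match
v → match
vi → match
vii → no match
viii → match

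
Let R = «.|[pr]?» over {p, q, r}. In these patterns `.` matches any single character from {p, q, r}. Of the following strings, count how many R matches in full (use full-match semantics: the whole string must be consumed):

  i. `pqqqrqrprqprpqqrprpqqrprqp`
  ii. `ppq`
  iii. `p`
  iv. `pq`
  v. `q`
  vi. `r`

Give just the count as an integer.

3

i → no match
ii → no match
iii → match
iv → no match
v → match
vi → match
Total matched: 3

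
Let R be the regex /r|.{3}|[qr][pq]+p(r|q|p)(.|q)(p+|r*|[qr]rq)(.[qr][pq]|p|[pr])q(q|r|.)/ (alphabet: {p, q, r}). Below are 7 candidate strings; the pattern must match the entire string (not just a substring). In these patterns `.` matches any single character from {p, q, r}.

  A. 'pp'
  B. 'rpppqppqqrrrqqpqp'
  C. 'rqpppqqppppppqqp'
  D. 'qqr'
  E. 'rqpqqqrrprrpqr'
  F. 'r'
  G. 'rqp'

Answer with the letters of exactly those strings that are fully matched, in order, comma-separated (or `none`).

B, D, F, G

A → no match
B → match
C → no match
D → match
E → no match
F → match
G → match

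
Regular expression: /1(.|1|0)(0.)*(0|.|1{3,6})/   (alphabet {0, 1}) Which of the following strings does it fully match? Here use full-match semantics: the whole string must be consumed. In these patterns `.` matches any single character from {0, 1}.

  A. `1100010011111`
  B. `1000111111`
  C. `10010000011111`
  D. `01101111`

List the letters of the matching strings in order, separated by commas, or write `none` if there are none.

A → match
B → match
C → match
D → no match — must start with `1`

A, B, C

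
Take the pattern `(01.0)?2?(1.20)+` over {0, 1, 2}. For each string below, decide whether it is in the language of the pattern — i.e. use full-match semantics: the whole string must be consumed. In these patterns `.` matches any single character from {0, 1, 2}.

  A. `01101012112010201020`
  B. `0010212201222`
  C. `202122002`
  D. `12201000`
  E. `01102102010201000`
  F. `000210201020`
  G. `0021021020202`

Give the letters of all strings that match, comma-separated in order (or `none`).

none

A → no match
B → no match — must end with `20`
C → no match — must end with `20`
D → no match — must end with `20`
E → no match — must end with `20`
F → no match
G → no match — must end with `20`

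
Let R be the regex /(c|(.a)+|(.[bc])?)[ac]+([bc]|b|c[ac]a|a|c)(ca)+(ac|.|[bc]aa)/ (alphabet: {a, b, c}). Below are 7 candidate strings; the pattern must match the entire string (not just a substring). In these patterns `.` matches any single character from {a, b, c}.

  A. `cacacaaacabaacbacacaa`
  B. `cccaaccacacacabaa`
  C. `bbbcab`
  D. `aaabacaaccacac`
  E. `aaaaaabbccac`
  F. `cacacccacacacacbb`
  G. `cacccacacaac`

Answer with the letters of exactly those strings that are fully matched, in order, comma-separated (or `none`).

B, G

A → no match
B → match
C → no match
D → no match
E → no match
F → no match
G → match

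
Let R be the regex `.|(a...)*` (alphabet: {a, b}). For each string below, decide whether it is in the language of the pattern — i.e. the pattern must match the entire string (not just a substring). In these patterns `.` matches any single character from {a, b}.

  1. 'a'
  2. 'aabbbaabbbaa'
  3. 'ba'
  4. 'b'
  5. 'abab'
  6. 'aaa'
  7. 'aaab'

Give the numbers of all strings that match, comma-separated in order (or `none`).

1 → match
2 → no match
3 → no match
4 → match
5 → match
6 → no match
7 → match

1, 4, 5, 7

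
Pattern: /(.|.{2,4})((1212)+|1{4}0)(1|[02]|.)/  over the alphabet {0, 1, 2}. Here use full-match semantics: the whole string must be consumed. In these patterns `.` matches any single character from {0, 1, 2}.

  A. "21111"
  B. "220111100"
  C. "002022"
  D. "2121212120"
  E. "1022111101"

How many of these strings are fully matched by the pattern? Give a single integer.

A → no match
B → match
C → no match
D → match
E → match
Total matched: 3

3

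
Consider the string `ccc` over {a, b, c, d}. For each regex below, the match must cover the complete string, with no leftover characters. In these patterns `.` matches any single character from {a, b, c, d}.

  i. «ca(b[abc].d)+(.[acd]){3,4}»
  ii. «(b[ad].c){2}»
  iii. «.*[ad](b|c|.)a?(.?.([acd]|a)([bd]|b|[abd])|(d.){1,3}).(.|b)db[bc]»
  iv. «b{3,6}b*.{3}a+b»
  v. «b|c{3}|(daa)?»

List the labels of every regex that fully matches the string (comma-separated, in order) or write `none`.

i → no match — must start with `cab`
ii → no match — must start with `b`
iii → no match
iv → no match — must start with `b`
v → match

v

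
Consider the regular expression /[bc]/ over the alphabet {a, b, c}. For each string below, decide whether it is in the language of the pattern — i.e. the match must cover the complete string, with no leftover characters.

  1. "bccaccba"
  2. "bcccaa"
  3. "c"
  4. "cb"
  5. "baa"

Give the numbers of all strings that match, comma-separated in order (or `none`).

1 → no match
2 → no match
3 → match
4 → no match
5 → no match

3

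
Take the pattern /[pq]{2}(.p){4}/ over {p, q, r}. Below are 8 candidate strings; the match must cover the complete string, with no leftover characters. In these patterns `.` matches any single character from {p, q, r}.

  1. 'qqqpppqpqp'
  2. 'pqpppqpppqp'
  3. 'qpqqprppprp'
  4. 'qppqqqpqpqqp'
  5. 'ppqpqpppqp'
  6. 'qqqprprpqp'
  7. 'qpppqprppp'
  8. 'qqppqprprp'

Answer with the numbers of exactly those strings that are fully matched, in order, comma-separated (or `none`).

1 → match
2 → no match
3 → no match
4 → no match
5 → match
6 → match
7 → match
8 → match

1, 5, 6, 7, 8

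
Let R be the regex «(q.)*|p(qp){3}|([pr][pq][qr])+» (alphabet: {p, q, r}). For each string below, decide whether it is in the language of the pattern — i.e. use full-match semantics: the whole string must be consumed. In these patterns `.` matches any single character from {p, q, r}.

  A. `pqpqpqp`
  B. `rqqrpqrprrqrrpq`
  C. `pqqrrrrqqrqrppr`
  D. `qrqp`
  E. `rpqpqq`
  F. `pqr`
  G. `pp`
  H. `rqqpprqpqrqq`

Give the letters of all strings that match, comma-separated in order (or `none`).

A, B, D, E, F

A → match
B → match
C → no match
D → match
E → match
F → match
G → no match
H → no match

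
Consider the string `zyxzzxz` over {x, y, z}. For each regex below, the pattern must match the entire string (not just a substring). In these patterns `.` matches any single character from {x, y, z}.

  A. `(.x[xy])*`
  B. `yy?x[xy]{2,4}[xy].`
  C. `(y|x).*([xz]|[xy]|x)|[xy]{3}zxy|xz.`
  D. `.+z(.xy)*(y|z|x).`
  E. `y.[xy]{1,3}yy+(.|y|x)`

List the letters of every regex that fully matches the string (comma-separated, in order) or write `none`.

D

A → no match
B → no match — must start with `y`
C → no match
D → match
E → no match — must start with `y`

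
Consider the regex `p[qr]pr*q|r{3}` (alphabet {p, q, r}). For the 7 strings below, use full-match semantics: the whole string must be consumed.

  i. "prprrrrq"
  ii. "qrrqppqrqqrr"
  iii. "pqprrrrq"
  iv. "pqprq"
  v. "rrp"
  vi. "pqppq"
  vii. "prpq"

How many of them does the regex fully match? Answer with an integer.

i → match
ii → no match
iii → match
iv → match
v → no match
vi → no match
vii → match
Total matched: 4

4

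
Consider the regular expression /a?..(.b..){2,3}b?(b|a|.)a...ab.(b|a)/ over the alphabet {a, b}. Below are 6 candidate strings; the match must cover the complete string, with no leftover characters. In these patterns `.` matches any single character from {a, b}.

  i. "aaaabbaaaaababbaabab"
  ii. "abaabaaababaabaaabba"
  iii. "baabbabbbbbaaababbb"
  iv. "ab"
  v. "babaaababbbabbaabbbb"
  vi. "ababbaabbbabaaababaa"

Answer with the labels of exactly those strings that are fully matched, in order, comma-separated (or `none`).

ii, iii, vi

i → no match
ii → match
iii → match
iv → no match
v → no match
vi → match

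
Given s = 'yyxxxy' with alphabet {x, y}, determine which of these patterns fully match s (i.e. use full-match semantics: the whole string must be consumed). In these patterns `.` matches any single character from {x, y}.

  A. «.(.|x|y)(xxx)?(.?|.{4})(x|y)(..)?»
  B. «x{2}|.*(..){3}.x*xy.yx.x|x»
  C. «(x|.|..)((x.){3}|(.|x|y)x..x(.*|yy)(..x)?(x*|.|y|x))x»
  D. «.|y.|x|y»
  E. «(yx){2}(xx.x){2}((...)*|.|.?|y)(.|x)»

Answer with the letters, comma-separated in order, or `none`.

A

A → match
B → no match — must end with 'x'
C → no match — must end with 'x'
D → no match
E → no match — must start with 'yx'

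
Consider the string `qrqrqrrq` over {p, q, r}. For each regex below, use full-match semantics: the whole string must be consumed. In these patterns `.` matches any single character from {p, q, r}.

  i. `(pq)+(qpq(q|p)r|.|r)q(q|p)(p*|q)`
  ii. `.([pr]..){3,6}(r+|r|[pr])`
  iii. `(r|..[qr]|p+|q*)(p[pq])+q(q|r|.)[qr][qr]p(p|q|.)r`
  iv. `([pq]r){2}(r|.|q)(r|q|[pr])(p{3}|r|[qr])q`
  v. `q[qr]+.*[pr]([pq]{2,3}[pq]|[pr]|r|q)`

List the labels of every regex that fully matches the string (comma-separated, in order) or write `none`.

i → no match — must start with `pq`
ii → no match
iii → no match — must end with `r`
iv → match
v → match

iv, v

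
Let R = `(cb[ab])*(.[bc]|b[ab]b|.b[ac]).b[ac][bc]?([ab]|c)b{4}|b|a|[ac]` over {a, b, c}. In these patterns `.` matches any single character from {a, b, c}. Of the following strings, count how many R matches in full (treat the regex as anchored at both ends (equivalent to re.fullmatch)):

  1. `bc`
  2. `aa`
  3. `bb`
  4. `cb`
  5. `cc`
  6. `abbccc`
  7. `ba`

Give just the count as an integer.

0

1 → no match
2 → no match
3 → no match
4 → no match
5 → no match
6 → no match
7 → no match
Total matched: 0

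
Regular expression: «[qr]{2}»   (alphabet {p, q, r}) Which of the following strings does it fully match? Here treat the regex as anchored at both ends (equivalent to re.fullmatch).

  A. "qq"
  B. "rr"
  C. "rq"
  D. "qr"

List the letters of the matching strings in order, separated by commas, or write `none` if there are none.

A → match
B → match
C → match
D → match

A, B, C, D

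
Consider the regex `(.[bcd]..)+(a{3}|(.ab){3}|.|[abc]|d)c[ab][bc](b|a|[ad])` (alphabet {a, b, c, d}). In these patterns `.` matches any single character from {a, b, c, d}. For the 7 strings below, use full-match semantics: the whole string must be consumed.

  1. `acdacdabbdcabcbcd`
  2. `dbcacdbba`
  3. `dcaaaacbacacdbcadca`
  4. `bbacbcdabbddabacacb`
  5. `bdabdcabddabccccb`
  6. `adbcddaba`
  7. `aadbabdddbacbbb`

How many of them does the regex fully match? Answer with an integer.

1

1 → match
2 → no match
3 → no match
4 → no match
5 → no match
6 → no match
7 → no match
Total matched: 1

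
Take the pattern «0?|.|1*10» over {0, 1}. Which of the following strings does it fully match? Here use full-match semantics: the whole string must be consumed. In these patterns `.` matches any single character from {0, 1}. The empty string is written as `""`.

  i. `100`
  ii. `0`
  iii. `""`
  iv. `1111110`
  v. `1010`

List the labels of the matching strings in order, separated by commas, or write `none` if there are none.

ii, iii, iv

i. `100` → no match
ii. `0` → match
iii. `""` → match
iv. `1111110` → match
v. `1010` → no match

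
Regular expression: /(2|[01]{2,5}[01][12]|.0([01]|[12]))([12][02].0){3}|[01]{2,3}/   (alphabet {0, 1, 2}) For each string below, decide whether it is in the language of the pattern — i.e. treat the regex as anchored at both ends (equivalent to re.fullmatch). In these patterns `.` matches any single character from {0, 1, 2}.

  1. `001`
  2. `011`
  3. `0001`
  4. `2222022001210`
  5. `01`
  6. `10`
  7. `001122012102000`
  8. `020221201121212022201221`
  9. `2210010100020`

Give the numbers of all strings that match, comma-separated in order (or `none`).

1, 2, 4, 5, 6, 7

1 → match
2 → match
3 → no match
4 → match
5 → match
6 → match
7 → match
8 → no match
9 → no match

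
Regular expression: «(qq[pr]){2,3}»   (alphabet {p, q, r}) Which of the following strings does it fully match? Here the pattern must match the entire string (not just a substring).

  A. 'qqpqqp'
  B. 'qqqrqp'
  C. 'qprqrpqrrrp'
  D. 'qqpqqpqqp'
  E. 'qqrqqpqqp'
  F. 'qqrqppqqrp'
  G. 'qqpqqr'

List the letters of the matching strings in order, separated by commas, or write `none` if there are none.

A → match
B → no match
C → no match — must start with 'qq'
D → match
E → match
F → no match
G → match

A, D, E, G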